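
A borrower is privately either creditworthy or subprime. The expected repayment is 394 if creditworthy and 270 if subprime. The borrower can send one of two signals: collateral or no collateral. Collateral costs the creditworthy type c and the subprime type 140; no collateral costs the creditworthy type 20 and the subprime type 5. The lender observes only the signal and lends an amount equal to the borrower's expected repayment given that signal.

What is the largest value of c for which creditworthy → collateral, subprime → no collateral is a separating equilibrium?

144

Under separation: collateral → creditworthy (pays 394); no collateral → subprime (pays 270).
Subprime: 270 − 5 = 265 ≥ 394 − 140 = 254. Holds regardless of c. ✓
Creditworthy: 394 − c ≥ 270 − 20, so c ≤ 394 − 250 = 144.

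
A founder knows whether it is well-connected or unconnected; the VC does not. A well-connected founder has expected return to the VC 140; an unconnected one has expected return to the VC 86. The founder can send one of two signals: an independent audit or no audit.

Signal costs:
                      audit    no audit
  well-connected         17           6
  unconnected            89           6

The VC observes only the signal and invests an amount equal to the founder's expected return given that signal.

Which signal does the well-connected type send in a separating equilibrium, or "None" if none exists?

audit

Try well-connected → audit, unconnected → no audit:
  Under separation the VC infers type exactly: audit → well-connected (pays 140), no audit → unconnected (pays 86).
  Well-connected: audit gives 140 − 17 = 123; no audit gives 86 − 6 = 80. No deviation. ✓
  Unconnected: no audit gives 86 − 6 = 80; audit gives 140 − 89 = 51. No deviation. ✓
Both hold — the well-connected type sends audit.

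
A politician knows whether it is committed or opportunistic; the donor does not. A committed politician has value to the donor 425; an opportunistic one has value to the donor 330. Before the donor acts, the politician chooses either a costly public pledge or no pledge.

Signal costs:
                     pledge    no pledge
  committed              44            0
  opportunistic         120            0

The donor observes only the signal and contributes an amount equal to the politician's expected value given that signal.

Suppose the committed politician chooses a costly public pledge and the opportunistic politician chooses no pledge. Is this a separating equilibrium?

If types separate, pledge earns payment 425 and no pledge earns 330.
Committed: pledge gives 425 − 44 = 381; no pledge gives 330 − 0 = 330. No deviation. ✓
Opportunistic: no pledge gives 330 − 0 = 330; pledge gives 425 − 120 = 305. No deviation. ✓
Both incentive constraints hold.

Yes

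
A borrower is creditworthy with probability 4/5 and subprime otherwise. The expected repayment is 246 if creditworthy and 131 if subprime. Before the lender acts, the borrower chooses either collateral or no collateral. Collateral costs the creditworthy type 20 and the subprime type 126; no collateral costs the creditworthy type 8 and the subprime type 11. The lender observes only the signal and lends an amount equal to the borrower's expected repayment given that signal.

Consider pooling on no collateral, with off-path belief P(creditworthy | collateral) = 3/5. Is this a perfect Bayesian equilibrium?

Yes

On the equilibrium path (no collateral) the lender holds the prior 4/5 and pays 4/5·246 + 1/5·131 = 223. Off-path (collateral) belief 3/5 gives 3/5·246 + 2/5·131 = 200.
Creditworthy: no collateral gives 223 − 8 = 215; collateral gives 200 − 20 = 180. Stays. ✓
Subprime: no collateral gives 223 − 11 = 212; collateral gives 200 − 126 = 74. Stays. ✓
Beliefs are Bayes-consistent on-path and both types best-respond.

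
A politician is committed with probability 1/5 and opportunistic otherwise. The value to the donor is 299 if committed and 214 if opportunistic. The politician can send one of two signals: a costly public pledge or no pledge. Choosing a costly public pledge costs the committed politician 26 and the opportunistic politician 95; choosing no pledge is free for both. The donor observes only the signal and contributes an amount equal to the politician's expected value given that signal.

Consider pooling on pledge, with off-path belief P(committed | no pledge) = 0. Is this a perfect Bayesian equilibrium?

At the pooled signal (pledge) the donor holds the prior 1/5 and pays 1/5·299 + 4/5·214 = 231. Off-path (no pledge) belief 0 gives 0·299 + 1·214 = 214.
Committed: pledge gives 231 − 26 = 205; no pledge gives 214 − 0 = 214. Deviates. ✗
Opportunistic: pledge gives 231 − 95 = 136; no pledge gives 214 − 0 = 214. Deviates. ✗

No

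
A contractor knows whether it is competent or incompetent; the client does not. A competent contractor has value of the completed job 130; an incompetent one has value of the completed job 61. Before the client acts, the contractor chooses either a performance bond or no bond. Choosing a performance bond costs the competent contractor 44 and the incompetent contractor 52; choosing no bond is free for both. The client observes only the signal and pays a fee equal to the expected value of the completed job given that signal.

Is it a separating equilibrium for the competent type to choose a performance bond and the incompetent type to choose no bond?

If types separate, bond earns payment 130 and no bond earns 61.
Competent: bond gives 130 − 44 = 86; no bond gives 61 − 0 = 61. No deviation. ✓
Incompetent: no bond gives 61 − 0 = 61; bond gives 130 − 52 = 78. Would deviate. ✗

No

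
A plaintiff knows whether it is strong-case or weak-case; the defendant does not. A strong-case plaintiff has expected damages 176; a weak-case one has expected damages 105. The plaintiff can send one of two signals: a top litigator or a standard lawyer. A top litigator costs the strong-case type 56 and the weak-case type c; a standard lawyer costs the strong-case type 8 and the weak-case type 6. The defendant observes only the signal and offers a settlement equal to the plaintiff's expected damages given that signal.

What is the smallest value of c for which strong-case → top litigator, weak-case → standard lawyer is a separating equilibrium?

Under separation: top litigator → strong-case (pays 176); standard lawyer → weak-case (pays 105).
Strong-case: 176 − 56 = 120 ≥ 105 − 8 = 97. Holds regardless of c. ✓
Weak-case: 105 − 6 ≥ 176 − c, so c ≥ 176 − 99 = 77.

77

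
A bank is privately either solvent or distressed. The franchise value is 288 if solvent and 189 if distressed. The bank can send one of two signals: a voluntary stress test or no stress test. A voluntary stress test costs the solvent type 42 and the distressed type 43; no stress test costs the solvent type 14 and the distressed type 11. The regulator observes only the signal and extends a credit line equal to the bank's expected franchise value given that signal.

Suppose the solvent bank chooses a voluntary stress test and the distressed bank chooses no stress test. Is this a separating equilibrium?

No

If types separate, stress test earns payment 288 and no stress test earns 189.
Solvent: stress test gives 288 − 42 = 246; no stress test gives 189 − 14 = 175. No deviation. ✓
Distressed: no stress test gives 189 − 11 = 178; stress test gives 288 − 43 = 245. Would deviate. ✗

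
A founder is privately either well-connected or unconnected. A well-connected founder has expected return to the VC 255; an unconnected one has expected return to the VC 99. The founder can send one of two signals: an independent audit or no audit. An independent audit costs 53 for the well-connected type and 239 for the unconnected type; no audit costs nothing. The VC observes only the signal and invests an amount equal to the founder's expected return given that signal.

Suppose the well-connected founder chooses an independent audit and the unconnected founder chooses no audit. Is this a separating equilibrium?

Yes

Under separation the VC infers type exactly: audit → well-connected (pays 255), no audit → unconnected (pays 99).
Well-connected: audit gives 255 − 53 = 202; no audit gives 99 − 0 = 99. No deviation. ✓
Unconnected: no audit gives 99 − 0 = 99; audit gives 255 − 239 = 16. No deviation. ✓
Both incentive constraints hold.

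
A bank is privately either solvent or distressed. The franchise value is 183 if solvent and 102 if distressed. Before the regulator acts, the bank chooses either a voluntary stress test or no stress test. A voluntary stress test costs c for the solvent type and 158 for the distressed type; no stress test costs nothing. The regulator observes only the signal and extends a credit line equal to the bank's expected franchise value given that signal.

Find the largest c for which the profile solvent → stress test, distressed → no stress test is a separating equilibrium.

Under separation: stress test → solvent (pays 183); no stress test → distressed (pays 102).
Distressed: 102 − 0 = 102 ≥ 183 − 158 = 25. Holds regardless of c. ✓
Solvent: 183 − c ≥ 102 − 0, so c ≤ 183 − 102 = 81.

81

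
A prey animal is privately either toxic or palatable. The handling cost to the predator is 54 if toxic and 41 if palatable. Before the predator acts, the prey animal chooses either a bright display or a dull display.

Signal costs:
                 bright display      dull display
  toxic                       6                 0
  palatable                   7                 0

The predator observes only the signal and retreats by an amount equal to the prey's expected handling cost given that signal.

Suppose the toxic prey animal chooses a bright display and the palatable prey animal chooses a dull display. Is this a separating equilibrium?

Under separation the predator infers type exactly: bright display → toxic (pays 54), dull display → palatable (pays 41).
Toxic: bright display gives 54 − 6 = 48; dull display gives 41 − 0 = 41. No deviation. ✓
Palatable: dull display gives 41 − 0 = 41; bright display gives 54 − 7 = 47. Would deviate. ✗

No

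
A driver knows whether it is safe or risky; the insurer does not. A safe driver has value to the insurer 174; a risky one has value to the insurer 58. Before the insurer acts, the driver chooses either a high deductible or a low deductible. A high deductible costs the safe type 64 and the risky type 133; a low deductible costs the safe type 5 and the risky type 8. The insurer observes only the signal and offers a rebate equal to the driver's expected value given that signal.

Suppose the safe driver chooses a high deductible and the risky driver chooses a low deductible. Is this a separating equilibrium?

If types separate, high deductible earns payment 174 and low deductible earns 58.
Safe: high deductible gives 174 − 64 = 110; low deductible gives 58 − 5 = 53. No deviation. ✓
Risky: low deductible gives 58 − 8 = 50; high deductible gives 174 − 133 = 41. No deviation. ✓
Both incentive constraints hold.

Yes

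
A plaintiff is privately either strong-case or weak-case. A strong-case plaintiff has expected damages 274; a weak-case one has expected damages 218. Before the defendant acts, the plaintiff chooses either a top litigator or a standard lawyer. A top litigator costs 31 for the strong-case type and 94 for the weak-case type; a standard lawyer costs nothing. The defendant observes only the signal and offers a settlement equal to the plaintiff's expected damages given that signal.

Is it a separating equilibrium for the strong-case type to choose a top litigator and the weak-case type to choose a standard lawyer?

Yes

If types separate, top litigator earns payment 274 and standard lawyer earns 218.
Strong-case: top litigator gives 274 − 31 = 243; standard lawyer gives 218 − 0 = 218. No deviation. ✓
Weak-case: standard lawyer gives 218 − 0 = 218; top litigator gives 274 − 94 = 180. No deviation. ✓
Neither type gains from mimicking the other.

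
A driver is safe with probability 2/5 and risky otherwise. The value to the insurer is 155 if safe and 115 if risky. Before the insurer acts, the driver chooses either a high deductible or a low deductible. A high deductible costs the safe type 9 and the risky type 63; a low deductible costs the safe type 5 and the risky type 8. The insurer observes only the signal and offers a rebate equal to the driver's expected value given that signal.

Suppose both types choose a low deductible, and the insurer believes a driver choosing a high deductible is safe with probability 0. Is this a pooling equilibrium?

Yes

At the pooled signal (low deductible) the insurer holds the prior 2/5 and pays 2/5·155 + 3/5·115 = 131. Off-path (high deductible) belief 0 gives 0·155 + 1·115 = 115.
Safe: low deductible gives 131 − 5 = 126; high deductible gives 115 − 9 = 106. Stays. ✓
Risky: low deductible gives 131 − 8 = 123; high deductible gives 115 − 63 = 52. Stays. ✓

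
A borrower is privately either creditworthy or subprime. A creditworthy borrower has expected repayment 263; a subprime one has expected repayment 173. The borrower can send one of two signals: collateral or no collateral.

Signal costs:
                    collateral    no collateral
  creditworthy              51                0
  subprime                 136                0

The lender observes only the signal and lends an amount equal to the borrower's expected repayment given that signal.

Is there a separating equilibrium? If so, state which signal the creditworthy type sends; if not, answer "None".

collateral

Try creditworthy → collateral, subprime → no collateral:
  If types separate, collateral earns payment 263 and no collateral earns 173.
  Creditworthy: collateral gives 263 − 51 = 212; no collateral gives 173 − 0 = 173. No deviation. ✓
  Subprime: no collateral gives 173 − 0 = 173; collateral gives 263 − 136 = 127. No deviation. ✓
Both hold — the creditworthy type sends collateral.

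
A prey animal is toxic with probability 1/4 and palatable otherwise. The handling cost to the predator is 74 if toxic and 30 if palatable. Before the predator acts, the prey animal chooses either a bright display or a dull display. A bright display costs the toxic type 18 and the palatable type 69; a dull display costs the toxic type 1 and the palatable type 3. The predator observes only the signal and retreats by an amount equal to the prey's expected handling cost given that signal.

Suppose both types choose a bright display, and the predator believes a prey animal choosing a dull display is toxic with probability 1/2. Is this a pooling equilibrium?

No

At the pooled signal (bright display) the predator holds the prior 1/4 and pays 1/4·74 + 3/4·30 = 41. Off-path (dull display) belief 1/2 gives 1/2·74 + 1/2·30 = 52.
Toxic: bright display gives 41 − 18 = 23; dull display gives 52 − 1 = 51. Deviates. ✗
Palatable: bright display gives 41 − 69 = -28; dull display gives 52 − 3 = 49. Deviates. ✗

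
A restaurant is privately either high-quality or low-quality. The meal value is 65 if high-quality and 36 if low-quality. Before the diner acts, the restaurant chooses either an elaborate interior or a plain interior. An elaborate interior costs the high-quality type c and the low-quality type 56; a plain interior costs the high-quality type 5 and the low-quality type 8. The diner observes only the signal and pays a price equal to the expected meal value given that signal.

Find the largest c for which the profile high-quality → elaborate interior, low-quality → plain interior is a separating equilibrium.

34

Under separation: elaborate interior → high-quality (pays 65); plain interior → low-quality (pays 36).
Low-quality: 36 − 8 = 28 ≥ 65 − 56 = 9. Holds regardless of c. ✓
High-quality: 65 − c ≥ 36 − 5, so c ≤ 65 − 31 = 34.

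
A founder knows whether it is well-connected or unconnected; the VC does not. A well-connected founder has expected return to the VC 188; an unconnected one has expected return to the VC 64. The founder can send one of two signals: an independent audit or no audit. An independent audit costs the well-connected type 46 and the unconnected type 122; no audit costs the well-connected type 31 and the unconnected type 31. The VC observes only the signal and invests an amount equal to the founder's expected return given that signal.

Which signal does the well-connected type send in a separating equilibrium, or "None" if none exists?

None

Try well-connected → audit, unconnected → no audit:
  If types separate, audit earns payment 188 and no audit earns 64.
  Well-connected: audit gives 188 − 46 = 142; no audit gives 64 − 31 = 33. No deviation. ✓
  Unconnected: no audit gives 64 − 31 = 33; audit gives 188 − 122 = 66. Would deviate. ✗
Try well-connected → no audit, unconnected → audit:
  If types separate, no audit earns payment 188 and audit earns 64.
  Well-connected: no audit gives 188 − 31 = 157; audit gives 64 − 46 = 18. No deviation. ✓
  Unconnected: audit gives 64 − 122 = -58; no audit gives 188 − 31 = 157. Would deviate. ✗
Neither assignment is incentive-compatible.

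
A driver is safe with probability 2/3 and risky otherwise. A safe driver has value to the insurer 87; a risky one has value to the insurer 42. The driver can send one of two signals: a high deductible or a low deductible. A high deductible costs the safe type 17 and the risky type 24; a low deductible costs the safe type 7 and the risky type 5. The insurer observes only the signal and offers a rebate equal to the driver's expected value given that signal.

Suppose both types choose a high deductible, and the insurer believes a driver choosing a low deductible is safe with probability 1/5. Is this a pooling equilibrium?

Yes

At the pooled signal (high deductible) the insurer holds the prior 2/3 and pays 2/3·87 + 1/3·42 = 72. Off-path (low deductible) belief 1/5 gives 1/5·87 + 4/5·42 = 51.
Safe: high deductible gives 72 − 17 = 55; low deductible gives 51 − 7 = 44. Stays. ✓
Risky: high deductible gives 72 − 24 = 48; low deductible gives 51 − 5 = 46. Stays. ✓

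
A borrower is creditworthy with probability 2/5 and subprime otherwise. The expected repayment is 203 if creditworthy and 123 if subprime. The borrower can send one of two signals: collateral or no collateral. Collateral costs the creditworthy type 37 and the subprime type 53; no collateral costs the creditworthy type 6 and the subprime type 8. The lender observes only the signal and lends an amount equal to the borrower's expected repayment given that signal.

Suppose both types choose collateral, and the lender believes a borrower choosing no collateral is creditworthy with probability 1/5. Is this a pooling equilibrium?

No

At the pooled signal (collateral) the lender holds the prior 2/5 and pays 2/5·203 + 3/5·123 = 155. Off-path (no collateral) belief 1/5 gives 1/5·203 + 4/5·123 = 139.
Creditworthy: collateral gives 155 − 37 = 118; no collateral gives 139 − 6 = 133. Deviates. ✗
Subprime: collateral gives 155 − 53 = 102; no collateral gives 139 − 8 = 131. Deviates. ✗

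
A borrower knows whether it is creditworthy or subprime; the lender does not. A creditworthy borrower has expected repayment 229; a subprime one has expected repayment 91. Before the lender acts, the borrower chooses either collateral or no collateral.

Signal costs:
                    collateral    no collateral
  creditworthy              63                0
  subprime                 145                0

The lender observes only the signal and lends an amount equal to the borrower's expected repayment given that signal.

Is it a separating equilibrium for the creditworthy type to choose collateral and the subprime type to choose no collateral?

If types separate, collateral earns payment 229 and no collateral earns 91.
Creditworthy: collateral gives 229 − 63 = 166; no collateral gives 91 − 0 = 91. No deviation. ✓
Subprime: no collateral gives 91 − 0 = 91; collateral gives 229 − 145 = 84. No deviation. ✓
Both incentive constraints hold.

Yes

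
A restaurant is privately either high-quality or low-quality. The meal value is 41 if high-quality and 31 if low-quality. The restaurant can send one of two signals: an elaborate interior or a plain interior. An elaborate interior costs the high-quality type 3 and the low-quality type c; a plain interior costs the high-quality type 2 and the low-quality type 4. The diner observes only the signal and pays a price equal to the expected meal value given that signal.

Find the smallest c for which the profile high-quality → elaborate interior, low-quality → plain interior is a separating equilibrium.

Under separation: elaborate interior → high-quality (pays 41); plain interior → low-quality (pays 31).
High-quality: 41 − 3 = 38 ≥ 31 − 2 = 29. Holds regardless of c. ✓
Low-quality: 31 − 4 ≥ 41 − c, so c ≥ 41 − 27 = 14.

14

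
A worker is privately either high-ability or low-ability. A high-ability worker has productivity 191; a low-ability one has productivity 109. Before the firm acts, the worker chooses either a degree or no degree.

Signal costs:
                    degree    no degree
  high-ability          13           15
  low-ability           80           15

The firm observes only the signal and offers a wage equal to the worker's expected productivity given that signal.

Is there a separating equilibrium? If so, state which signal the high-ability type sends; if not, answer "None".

None

Try high-ability → degree, low-ability → no degree:
  If types separate, degree earns payment 191 and no degree earns 109.
  High-ability: degree gives 191 − 13 = 178; no degree gives 109 − 15 = 94. No deviation. ✓
  Low-ability: no degree gives 109 − 15 = 94; degree gives 191 − 80 = 111. Would deviate. ✗
Try high-ability → no degree, low-ability → degree:
  If types separate, no degree earns payment 191 and degree earns 109.
  High-ability: no degree gives 191 − 15 = 176; degree gives 109 − 13 = 96. No deviation. ✓
  Low-ability: degree gives 109 − 80 = 29; no degree gives 191 − 15 = 176. Would deviate. ✗
Neither assignment is incentive-compatible.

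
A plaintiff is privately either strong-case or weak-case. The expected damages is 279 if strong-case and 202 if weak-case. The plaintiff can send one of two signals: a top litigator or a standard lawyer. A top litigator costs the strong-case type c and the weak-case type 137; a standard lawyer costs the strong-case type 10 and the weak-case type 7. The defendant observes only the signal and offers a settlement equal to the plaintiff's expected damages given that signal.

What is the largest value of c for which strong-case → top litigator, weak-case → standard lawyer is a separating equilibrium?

87

Under separation: top litigator → strong-case (pays 279); standard lawyer → weak-case (pays 202).
Weak-case: 202 − 7 = 195 ≥ 279 − 137 = 142. Holds regardless of c. ✓
Strong-case: 279 − c ≥ 202 − 10, so c ≤ 279 − 192 = 87.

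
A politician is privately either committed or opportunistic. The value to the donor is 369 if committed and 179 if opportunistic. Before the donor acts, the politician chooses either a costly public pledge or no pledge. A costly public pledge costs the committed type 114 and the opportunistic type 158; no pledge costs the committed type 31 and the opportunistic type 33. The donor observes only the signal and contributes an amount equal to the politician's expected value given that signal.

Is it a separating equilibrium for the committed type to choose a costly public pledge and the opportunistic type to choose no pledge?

No

If types separate, pledge earns payment 369 and no pledge earns 179.
Committed: pledge gives 369 − 114 = 255; no pledge gives 179 − 31 = 148. No deviation. ✓
Opportunistic: no pledge gives 179 − 33 = 146; pledge gives 369 − 158 = 211. Would deviate. ✗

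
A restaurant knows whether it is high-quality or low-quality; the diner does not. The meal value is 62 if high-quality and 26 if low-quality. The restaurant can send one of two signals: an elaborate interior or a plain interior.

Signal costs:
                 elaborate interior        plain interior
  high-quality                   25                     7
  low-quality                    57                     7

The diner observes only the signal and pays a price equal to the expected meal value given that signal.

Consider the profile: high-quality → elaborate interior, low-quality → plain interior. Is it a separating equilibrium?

If types separate, elaborate interior earns payment 62 and plain interior earns 26.
High-quality: elaborate interior gives 62 − 25 = 37; plain interior gives 26 − 7 = 19. No deviation. ✓
Low-quality: plain interior gives 26 − 7 = 19; elaborate interior gives 62 − 57 = 5. No deviation. ✓
Neither type gains from mimicking the other.

Yes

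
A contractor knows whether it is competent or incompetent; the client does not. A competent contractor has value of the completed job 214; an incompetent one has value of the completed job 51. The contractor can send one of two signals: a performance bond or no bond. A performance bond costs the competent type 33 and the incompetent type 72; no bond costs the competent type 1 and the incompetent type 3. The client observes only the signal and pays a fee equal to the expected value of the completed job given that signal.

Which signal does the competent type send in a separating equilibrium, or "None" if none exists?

None

Try competent → bond, incompetent → no bond:
  Under separation the client infers type exactly: bond → competent (pays 214), no bond → incompetent (pays 51).
  Competent: bond gives 214 − 33 = 181; no bond gives 51 − 1 = 50. No deviation. ✓
  Incompetent: no bond gives 51 − 3 = 48; bond gives 214 − 72 = 142. Would deviate. ✗
Try competent → no bond, incompetent → bond:
  Under separation the client infers type exactly: no bond → competent (pays 214), bond → incompetent (pays 51).
  Competent: no bond gives 214 − 1 = 213; bond gives 51 − 33 = 18. No deviation. ✓
  Incompetent: bond gives 51 − 72 = -21; no bond gives 214 − 3 = 211. Would deviate. ✗
Neither assignment is incentive-compatible.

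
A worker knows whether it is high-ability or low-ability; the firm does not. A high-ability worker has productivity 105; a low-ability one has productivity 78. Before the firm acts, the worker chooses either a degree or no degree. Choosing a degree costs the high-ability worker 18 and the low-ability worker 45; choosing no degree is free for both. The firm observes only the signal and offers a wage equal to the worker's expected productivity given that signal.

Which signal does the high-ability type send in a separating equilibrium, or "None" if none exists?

Try high-ability → degree, low-ability → no degree:
  Under separation the firm infers type exactly: degree → high-ability (pays 105), no degree → low-ability (pays 78).
  High-ability: degree gives 105 − 18 = 87; no degree gives 78 − 0 = 78. No deviation. ✓
  Low-ability: no degree gives 78 − 0 = 78; degree gives 105 − 45 = 60. No deviation. ✓
Both hold — the high-ability type sends degree.

degree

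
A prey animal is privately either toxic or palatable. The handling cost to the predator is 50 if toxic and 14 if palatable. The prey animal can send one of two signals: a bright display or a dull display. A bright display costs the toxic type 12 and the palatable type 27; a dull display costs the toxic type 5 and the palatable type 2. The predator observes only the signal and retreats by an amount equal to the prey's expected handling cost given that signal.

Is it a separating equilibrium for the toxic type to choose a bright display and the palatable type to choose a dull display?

If types separate, bright display earns payment 50 and dull display earns 14.
Toxic: bright display gives 50 − 12 = 38; dull display gives 14 − 5 = 9. No deviation. ✓
Palatable: dull display gives 14 − 2 = 12; bright display gives 50 − 27 = 23. Would deviate. ✗

No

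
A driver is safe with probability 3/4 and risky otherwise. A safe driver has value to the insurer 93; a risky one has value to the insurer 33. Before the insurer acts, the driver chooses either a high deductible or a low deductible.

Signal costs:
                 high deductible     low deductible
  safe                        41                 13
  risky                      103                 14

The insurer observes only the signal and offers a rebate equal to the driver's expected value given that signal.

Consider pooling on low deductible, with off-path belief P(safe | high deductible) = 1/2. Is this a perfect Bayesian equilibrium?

On the equilibrium path (low deductible) the insurer holds the prior 3/4 and pays 3/4·93 + 1/4·33 = 78. Off-path (high deductible) belief 1/2 gives 1/2·93 + 1/2·33 = 63.
Safe: low deductible gives 78 − 13 = 65; high deductible gives 63 − 41 = 22. Stays. ✓
Risky: low deductible gives 78 − 14 = 64; high deductible gives 63 − 103 = -40. Stays. ✓
Beliefs are Bayes-consistent on-path and both types best-respond.

Yes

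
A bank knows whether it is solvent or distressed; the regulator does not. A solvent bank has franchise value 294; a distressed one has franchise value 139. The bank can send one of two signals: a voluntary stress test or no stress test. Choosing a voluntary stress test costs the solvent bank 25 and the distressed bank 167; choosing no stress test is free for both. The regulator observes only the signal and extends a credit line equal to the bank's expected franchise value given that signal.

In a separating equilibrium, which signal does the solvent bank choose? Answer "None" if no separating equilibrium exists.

Try solvent → stress test, distressed → no stress test:
  If types separate, stress test earns payment 294 and no stress test earns 139.
  Solvent: stress test gives 294 − 25 = 269; no stress test gives 139 − 0 = 139. No deviation. ✓
  Distressed: no stress test gives 139 − 0 = 139; stress test gives 294 − 167 = 127. No deviation. ✓
Both hold — the solvent type sends stress test.

stress test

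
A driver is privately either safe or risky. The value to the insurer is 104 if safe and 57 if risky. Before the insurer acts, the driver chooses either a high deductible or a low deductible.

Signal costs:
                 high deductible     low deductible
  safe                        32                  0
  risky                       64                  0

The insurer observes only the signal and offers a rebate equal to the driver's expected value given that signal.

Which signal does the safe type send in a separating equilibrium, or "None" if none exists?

high deductible

Try safe → high deductible, risky → low deductible:
  If types separate, high deductible earns payment 104 and low deductible earns 57.
  Safe: high deductible gives 104 − 32 = 72; low deductible gives 57 − 0 = 57. No deviation. ✓
  Risky: low deductible gives 57 − 0 = 57; high deductible gives 104 − 64 = 40. No deviation. ✓
Both hold — the safe type sends high deductible.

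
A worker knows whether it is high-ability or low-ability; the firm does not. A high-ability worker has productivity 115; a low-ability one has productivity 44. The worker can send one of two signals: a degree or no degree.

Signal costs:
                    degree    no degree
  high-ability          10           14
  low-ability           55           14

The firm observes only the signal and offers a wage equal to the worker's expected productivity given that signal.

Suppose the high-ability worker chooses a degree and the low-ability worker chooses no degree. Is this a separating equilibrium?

No

Under separation the firm infers type exactly: degree → high-ability (pays 115), no degree → low-ability (pays 44).
High-ability: degree gives 115 − 10 = 105; no degree gives 44 − 14 = 30. No deviation. ✓
Low-ability: no degree gives 44 − 14 = 30; degree gives 115 − 55 = 60. Would deviate. ✗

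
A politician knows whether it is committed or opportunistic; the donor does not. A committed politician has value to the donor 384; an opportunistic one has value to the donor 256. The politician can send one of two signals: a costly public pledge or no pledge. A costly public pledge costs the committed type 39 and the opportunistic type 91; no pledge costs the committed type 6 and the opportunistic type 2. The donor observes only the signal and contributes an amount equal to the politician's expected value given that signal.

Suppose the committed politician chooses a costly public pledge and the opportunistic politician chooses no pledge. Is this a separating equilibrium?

No

If types separate, pledge earns payment 384 and no pledge earns 256.
Committed: pledge gives 384 − 39 = 345; no pledge gives 256 − 6 = 250. No deviation. ✓
Opportunistic: no pledge gives 256 − 2 = 254; pledge gives 384 − 91 = 293. Would deviate. ✗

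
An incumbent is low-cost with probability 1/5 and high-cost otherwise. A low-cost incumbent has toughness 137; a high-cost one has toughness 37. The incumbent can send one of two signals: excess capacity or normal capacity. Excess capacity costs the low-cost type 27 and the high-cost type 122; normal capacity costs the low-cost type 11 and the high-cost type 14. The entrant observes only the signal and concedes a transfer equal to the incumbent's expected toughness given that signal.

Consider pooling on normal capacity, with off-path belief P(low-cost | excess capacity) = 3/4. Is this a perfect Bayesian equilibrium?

On the equilibrium path (normal capacity) the entrant holds the prior 1/5 and pays 1/5·137 + 4/5·37 = 57. Off-path (excess capacity) belief 3/4 gives 3/4·137 + 1/4·37 = 112.
Low-cost: normal capacity gives 57 − 11 = 46; excess capacity gives 112 − 27 = 85. Deviates. ✗
High-cost: normal capacity gives 57 − 14 = 43; excess capacity gives 112 − 122 = -10. Stays. ✓

No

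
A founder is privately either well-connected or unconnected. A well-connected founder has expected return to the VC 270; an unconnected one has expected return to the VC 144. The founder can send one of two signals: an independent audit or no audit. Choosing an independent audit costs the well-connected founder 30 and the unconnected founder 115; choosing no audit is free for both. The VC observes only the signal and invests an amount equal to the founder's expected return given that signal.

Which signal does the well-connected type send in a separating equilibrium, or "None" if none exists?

Try well-connected → audit, unconnected → no audit:
  Under separation the VC infers type exactly: audit → well-connected (pays 270), no audit → unconnected (pays 144).
  Well-connected: audit gives 270 − 30 = 240; no audit gives 144 − 0 = 144. No deviation. ✓
  Unconnected: no audit gives 144 − 0 = 144; audit gives 270 − 115 = 155. Would deviate. ✗
Try well-connected → no audit, unconnected → audit:
  Under separation the VC infers type exactly: no audit → well-connected (pays 270), audit → unconnected (pays 144).
  Well-connected: no audit gives 270 − 0 = 270; audit gives 144 − 30 = 114. No deviation. ✓
  Unconnected: audit gives 144 − 115 = 29; no audit gives 270 − 0 = 270. Would deviate. ✗
Neither assignment is incentive-compatible.

None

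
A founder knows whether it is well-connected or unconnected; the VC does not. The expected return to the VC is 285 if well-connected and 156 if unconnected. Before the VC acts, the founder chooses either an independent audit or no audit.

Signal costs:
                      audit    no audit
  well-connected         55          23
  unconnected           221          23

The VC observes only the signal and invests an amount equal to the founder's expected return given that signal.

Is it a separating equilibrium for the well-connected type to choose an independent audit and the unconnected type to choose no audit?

Yes

If types separate, audit earns payment 285 and no audit earns 156.
Well-connected: audit gives 285 − 55 = 230; no audit gives 156 − 23 = 133. No deviation. ✓
Unconnected: no audit gives 156 − 23 = 133; audit gives 285 − 221 = 64. No deviation. ✓
Both incentive constraints hold.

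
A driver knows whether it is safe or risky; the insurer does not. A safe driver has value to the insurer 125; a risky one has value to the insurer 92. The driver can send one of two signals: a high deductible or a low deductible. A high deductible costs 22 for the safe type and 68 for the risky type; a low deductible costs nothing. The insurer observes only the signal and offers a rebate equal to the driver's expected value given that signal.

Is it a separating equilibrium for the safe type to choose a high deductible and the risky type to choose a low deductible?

Under separation the insurer infers type exactly: high deductible → safe (pays 125), low deductible → risky (pays 92).
Safe: high deductible gives 125 − 22 = 103; low deductible gives 92 − 0 = 92. No deviation. ✓
Risky: low deductible gives 92 − 0 = 92; high deductible gives 125 − 68 = 57. No deviation. ✓
Both incentive constraints hold.

Yes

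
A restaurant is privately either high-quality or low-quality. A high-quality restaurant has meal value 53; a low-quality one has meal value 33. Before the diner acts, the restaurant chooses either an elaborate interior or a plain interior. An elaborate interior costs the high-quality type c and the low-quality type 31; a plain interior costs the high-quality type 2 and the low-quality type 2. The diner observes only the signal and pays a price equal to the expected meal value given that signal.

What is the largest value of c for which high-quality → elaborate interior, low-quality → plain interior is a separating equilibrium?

22

Under separation: elaborate interior → high-quality (pays 53); plain interior → low-quality (pays 33).
Low-quality: 33 − 2 = 31 ≥ 53 − 31 = 22. Holds regardless of c. ✓
High-quality: 53 − c ≥ 33 − 2, so c ≤ 53 − 31 = 22.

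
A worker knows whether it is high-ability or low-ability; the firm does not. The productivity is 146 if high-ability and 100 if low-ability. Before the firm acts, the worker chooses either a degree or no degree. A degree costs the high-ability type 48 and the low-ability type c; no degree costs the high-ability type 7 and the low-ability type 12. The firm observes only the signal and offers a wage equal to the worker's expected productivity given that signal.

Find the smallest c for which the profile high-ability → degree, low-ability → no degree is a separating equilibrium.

58

Under separation: degree → high-ability (pays 146); no degree → low-ability (pays 100).
High-ability: 146 − 48 = 98 ≥ 100 − 7 = 93. Holds regardless of c. ✓
Low-ability: 100 − 12 ≥ 146 − c, so c ≥ 146 − 88 = 58.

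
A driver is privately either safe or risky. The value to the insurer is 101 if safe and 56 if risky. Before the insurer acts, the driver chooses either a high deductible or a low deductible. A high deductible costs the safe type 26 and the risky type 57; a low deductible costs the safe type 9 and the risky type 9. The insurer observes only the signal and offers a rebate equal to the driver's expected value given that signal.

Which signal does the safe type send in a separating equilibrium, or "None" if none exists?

Try safe → high deductible, risky → low deductible:
  Under separation the insurer infers type exactly: high deductible → safe (pays 101), low deductible → risky (pays 56).
  Safe: high deductible gives 101 − 26 = 75; low deductible gives 56 − 9 = 47. No deviation. ✓
  Risky: low deductible gives 56 − 9 = 47; high deductible gives 101 − 57 = 44. No deviation. ✓
Both hold — the safe type sends high deductible.

high deductible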